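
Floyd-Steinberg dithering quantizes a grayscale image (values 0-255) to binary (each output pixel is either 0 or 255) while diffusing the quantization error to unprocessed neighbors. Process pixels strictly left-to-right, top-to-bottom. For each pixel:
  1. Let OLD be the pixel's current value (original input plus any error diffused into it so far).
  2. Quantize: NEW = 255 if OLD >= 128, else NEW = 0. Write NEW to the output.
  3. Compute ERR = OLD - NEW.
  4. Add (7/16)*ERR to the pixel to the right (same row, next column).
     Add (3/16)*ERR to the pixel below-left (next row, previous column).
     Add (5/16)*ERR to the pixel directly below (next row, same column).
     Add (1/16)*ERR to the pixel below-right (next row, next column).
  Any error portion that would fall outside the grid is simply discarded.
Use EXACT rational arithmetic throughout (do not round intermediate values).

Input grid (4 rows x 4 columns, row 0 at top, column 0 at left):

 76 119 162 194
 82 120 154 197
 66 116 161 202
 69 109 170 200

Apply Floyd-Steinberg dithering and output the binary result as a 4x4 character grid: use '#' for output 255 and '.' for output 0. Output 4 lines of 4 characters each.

(0,0): OLD=76 → NEW=0, ERR=76
(0,1): OLD=609/4 → NEW=255, ERR=-411/4
(0,2): OLD=7491/64 → NEW=0, ERR=7491/64
(0,3): OLD=251093/1024 → NEW=255, ERR=-10027/1024
(1,0): OLD=5535/64 → NEW=0, ERR=5535/64
(1,1): OLD=78041/512 → NEW=255, ERR=-52519/512
(1,2): OLD=2251853/16384 → NEW=255, ERR=-1926067/16384
(1,3): OLD=39275435/262144 → NEW=255, ERR=-27571285/262144
(2,0): OLD=604515/8192 → NEW=0, ERR=604515/8192
(2,1): OLD=26107633/262144 → NEW=0, ERR=26107633/262144
(2,2): OLD=74293429/524288 → NEW=255, ERR=-59400011/524288
(2,3): OLD=941351745/8388608 → NEW=0, ERR=941351745/8388608
(3,0): OLD=464452275/4194304 → NEW=0, ERR=464452275/4194304
(3,1): OLD=11538554157/67108864 → NEW=255, ERR=-5574206163/67108864
(3,2): OLD=134776655827/1073741824 → NEW=0, ERR=134776655827/1073741824
(3,3): OLD=4860224321861/17179869184 → NEW=255, ERR=479357679941/17179869184
Row 0: .#.#
Row 1: .###
Row 2: ..#.
Row 3: .#.#

Answer: .#.#
.###
..#.
.#.#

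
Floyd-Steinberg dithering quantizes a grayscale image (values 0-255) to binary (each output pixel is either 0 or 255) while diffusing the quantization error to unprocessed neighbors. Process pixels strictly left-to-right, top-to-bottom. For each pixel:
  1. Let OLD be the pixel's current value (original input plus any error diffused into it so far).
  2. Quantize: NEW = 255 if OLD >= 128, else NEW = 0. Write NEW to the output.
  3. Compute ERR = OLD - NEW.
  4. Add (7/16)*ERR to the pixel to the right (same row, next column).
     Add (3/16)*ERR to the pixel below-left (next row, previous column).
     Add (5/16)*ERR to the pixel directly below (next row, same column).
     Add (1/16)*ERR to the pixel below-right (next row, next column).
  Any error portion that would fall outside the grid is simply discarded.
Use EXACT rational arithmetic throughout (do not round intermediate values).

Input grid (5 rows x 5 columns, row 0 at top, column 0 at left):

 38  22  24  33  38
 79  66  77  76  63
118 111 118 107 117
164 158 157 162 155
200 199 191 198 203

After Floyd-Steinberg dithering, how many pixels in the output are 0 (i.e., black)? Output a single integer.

(0,0): OLD=38 → NEW=0, ERR=38
(0,1): OLD=309/8 → NEW=0, ERR=309/8
(0,2): OLD=5235/128 → NEW=0, ERR=5235/128
(0,3): OLD=104229/2048 → NEW=0, ERR=104229/2048
(0,4): OLD=1974787/32768 → NEW=0, ERR=1974787/32768
(1,0): OLD=12559/128 → NEW=0, ERR=12559/128
(1,1): OLD=134185/1024 → NEW=255, ERR=-126935/1024
(1,2): OLD=1556637/32768 → NEW=0, ERR=1556637/32768
(1,3): OLD=16586297/131072 → NEW=0, ERR=16586297/131072
(1,4): OLD=294391051/2097152 → NEW=255, ERR=-240382709/2097152
(2,0): OLD=2054867/16384 → NEW=0, ERR=2054867/16384
(2,1): OLD=74539521/524288 → NEW=255, ERR=-59153919/524288
(2,2): OLD=834354115/8388608 → NEW=0, ERR=834354115/8388608
(2,3): OLD=23023297305/134217728 → NEW=255, ERR=-11202223335/134217728
(2,4): OLD=112901924719/2147483648 → NEW=0, ERR=112901924719/2147483648
(3,0): OLD=1527048675/8388608 → NEW=255, ERR=-612046365/8388608
(3,1): OLD=7872458599/67108864 → NEW=0, ERR=7872458599/67108864
(3,2): OLD=465367609053/2147483648 → NEW=255, ERR=-82240721187/2147483648
(3,3): OLD=580839391013/4294967296 → NEW=255, ERR=-514377269467/4294967296
(3,4): OLD=7821426108281/68719476736 → NEW=0, ERR=7821426108281/68719476736
(4,0): OLD=213883885997/1073741824 → NEW=255, ERR=-59920279123/1073741824
(4,1): OLD=6854891370349/34359738368 → NEW=255, ERR=-1906841913491/34359738368
(4,2): OLD=76761853698691/549755813888 → NEW=255, ERR=-63425878842749/549755813888
(4,3): OLD=1135104416013933/8796093022208 → NEW=255, ERR=-1107899304649107/8796093022208
(4,4): OLD=24766683065019259/140737488355328 → NEW=255, ERR=-11121376465589381/140737488355328
Output grid:
  Row 0: .....  (5 black, running=5)
  Row 1: .#..#  (3 black, running=8)
  Row 2: .#.#.  (3 black, running=11)
  Row 3: #.##.  (2 black, running=13)
  Row 4: #####  (0 black, running=13)

Answer: 13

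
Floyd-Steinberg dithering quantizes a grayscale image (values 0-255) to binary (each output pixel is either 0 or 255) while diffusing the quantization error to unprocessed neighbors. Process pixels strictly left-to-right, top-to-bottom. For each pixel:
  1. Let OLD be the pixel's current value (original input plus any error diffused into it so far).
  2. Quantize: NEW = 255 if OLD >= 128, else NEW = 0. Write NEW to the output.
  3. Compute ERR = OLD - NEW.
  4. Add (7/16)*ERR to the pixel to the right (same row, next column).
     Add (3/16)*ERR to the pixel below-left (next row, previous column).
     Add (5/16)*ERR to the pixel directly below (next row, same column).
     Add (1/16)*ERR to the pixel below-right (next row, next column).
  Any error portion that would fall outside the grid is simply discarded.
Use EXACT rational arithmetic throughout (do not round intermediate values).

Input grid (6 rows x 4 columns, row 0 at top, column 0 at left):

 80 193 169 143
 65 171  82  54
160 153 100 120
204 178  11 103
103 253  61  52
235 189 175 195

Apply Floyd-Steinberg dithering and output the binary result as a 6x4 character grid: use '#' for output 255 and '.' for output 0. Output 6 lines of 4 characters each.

(0,0): OLD=80 → NEW=0, ERR=80
(0,1): OLD=228 → NEW=255, ERR=-27
(0,2): OLD=2515/16 → NEW=255, ERR=-1565/16
(0,3): OLD=25653/256 → NEW=0, ERR=25653/256
(1,0): OLD=1359/16 → NEW=0, ERR=1359/16
(1,1): OLD=23857/128 → NEW=255, ERR=-8783/128
(1,2): OLD=157757/4096 → NEW=0, ERR=157757/4096
(1,3): OLD=6294843/65536 → NEW=0, ERR=6294843/65536
(2,0): OLD=355691/2048 → NEW=255, ERR=-166549/2048
(2,1): OLD=7111217/65536 → NEW=0, ERR=7111217/65536
(2,2): OLD=22705539/131072 → NEW=255, ERR=-10717821/131072
(2,3): OLD=244630147/2097152 → NEW=0, ERR=244630147/2097152
(3,0): OLD=208595315/1048576 → NEW=255, ERR=-58791565/1048576
(3,1): OLD=2801200061/16777216 → NEW=255, ERR=-1476990019/16777216
(3,2): OLD=-6553950477/268435456 → NEW=0, ERR=-6553950477/268435456
(3,3): OLD=531117174821/4294967296 → NEW=0, ERR=531117174821/4294967296
(4,0): OLD=18514556711/268435456 → NEW=0, ERR=18514556711/268435456
(4,1): OLD=531678464637/2147483648 → NEW=255, ERR=-15929865603/2147483648
(4,2): OLD=4659796003893/68719476736 → NEW=0, ERR=4659796003893/68719476736
(4,3): OLD=130604739335171/1099511627776 → NEW=0, ERR=130604739335171/1099511627776
(5,0): OLD=8767331188111/34359738368 → NEW=255, ERR=5597904271/34359738368
(5,1): OLD=224056404342673/1099511627776 → NEW=255, ERR=-56319060740207/1099511627776
(5,2): OLD=215052558732473/1099511627776 → NEW=255, ERR=-65322906350407/1099511627776
(5,3): OLD=1850398183473207/8796093022208 → NEW=255, ERR=-392605537189833/8796093022208
Row 0: .##.
Row 1: .#..
Row 2: #.#.
Row 3: ##..
Row 4: .#..
Row 5: ####

Answer: .##.
.#..
#.#.
##..
.#..
####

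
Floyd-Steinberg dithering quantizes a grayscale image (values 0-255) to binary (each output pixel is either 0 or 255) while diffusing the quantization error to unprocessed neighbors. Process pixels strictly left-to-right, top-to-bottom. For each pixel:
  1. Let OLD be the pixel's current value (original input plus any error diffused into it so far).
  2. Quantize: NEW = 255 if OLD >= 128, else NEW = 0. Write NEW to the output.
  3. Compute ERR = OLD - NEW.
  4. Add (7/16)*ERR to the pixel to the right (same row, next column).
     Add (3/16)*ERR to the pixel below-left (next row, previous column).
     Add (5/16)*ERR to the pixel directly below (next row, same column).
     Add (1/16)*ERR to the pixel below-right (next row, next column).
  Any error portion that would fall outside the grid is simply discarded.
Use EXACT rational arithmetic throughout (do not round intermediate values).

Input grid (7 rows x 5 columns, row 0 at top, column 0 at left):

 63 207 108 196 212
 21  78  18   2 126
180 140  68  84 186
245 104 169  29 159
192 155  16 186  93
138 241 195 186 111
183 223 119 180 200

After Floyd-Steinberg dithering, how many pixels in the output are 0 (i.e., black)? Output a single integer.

(0,0): OLD=63 → NEW=0, ERR=63
(0,1): OLD=3753/16 → NEW=255, ERR=-327/16
(0,2): OLD=25359/256 → NEW=0, ERR=25359/256
(0,3): OLD=980329/4096 → NEW=255, ERR=-64151/4096
(0,4): OLD=13444575/65536 → NEW=255, ERR=-3267105/65536
(1,0): OLD=9435/256 → NEW=0, ERR=9435/256
(1,1): OLD=225789/2048 → NEW=0, ERR=225789/2048
(1,2): OLD=6093249/65536 → NEW=0, ERR=6093249/65536
(1,3): OLD=9077101/262144 → NEW=0, ERR=9077101/262144
(1,4): OLD=522574247/4194304 → NEW=0, ERR=522574247/4194304
(2,0): OLD=6953007/32768 → NEW=255, ERR=-1402833/32768
(2,1): OLD=183982325/1048576 → NEW=255, ERR=-83404555/1048576
(2,2): OLD=1269007903/16777216 → NEW=0, ERR=1269007903/16777216
(2,3): OLD=42167068653/268435456 → NEW=255, ERR=-26283972627/268435456
(2,4): OLD=791394819131/4294967296 → NEW=255, ERR=-303821841349/4294967296
(3,0): OLD=3635750975/16777216 → NEW=255, ERR=-642439105/16777216
(3,1): OLD=9918311251/134217728 → NEW=0, ERR=9918311251/134217728
(3,2): OLD=866022978817/4294967296 → NEW=255, ERR=-229193681663/4294967296
(3,3): OLD=-287601032167/8589934592 → NEW=0, ERR=-287601032167/8589934592
(3,4): OLD=15960280839325/137438953472 → NEW=0, ERR=15960280839325/137438953472
(4,0): OLD=416374229969/2147483648 → NEW=255, ERR=-131234100271/2147483648
(4,1): OLD=9549125834577/68719476736 → NEW=255, ERR=-7974340733103/68719476736
(4,2): OLD=-58387943031841/1099511627776 → NEW=0, ERR=-58387943031841/1099511627776
(4,3): OLD=3003739500089681/17592186044416 → NEW=255, ERR=-1482267941236399/17592186044416
(4,4): OLD=25426870068726199/281474976710656 → NEW=0, ERR=25426870068726199/281474976710656
(5,0): OLD=106812126390419/1099511627776 → NEW=0, ERR=106812126390419/1099511627776
(5,1): OLD=2053549387177337/8796093022208 → NEW=255, ERR=-189454333485703/8796093022208
(5,2): OLD=41075989295847233/281474976710656 → NEW=255, ERR=-30700129765370047/281474976710656
(5,3): OLD=141380120956109327/1125899906842624 → NEW=0, ERR=141380120956109327/1125899906842624
(5,4): OLD=3402931334380659957/18014398509481984 → NEW=255, ERR=-1190740285537245963/18014398509481984
(6,0): OLD=29459082424184675/140737488355328 → NEW=255, ERR=-6428977106423965/140737488355328
(6,1): OLD=819227859115809741/4503599627370496 → NEW=255, ERR=-329190045863666739/4503599627370496
(6,2): OLD=5414073820966785439/72057594037927936 → NEW=0, ERR=5414073820966785439/72057594037927936
(6,3): OLD=268517909635573254805/1152921504606846976 → NEW=255, ERR=-25477074039172724075/1152921504606846976
(6,4): OLD=3274745648954838497363/18446744073709551616 → NEW=255, ERR=-1429174089841097164717/18446744073709551616
Output grid:
  Row 0: .#.##  (2 black, running=2)
  Row 1: .....  (5 black, running=7)
  Row 2: ##.##  (1 black, running=8)
  Row 3: #.#..  (3 black, running=11)
  Row 4: ##.#.  (2 black, running=13)
  Row 5: .##.#  (2 black, running=15)
  Row 6: ##.##  (1 black, running=16)

Answer: 16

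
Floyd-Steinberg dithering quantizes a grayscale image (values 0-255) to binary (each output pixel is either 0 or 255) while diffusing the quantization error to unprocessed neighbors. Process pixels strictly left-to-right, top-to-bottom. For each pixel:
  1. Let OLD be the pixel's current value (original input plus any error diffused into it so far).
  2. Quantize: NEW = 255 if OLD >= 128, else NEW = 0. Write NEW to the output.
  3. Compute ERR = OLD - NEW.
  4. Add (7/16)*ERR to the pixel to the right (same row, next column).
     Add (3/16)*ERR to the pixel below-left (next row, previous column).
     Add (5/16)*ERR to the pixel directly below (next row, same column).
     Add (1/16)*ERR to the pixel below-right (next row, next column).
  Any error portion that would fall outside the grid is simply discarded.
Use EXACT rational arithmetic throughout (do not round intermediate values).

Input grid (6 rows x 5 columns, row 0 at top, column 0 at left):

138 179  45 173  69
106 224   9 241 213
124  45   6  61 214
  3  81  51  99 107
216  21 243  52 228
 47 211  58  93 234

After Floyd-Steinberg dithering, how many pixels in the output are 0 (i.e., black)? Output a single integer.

(0,0): OLD=138 → NEW=255, ERR=-117
(0,1): OLD=2045/16 → NEW=0, ERR=2045/16
(0,2): OLD=25835/256 → NEW=0, ERR=25835/256
(0,3): OLD=889453/4096 → NEW=255, ERR=-155027/4096
(0,4): OLD=3436795/65536 → NEW=0, ERR=3436795/65536
(1,0): OLD=23911/256 → NEW=0, ERR=23911/256
(1,1): OLD=648017/2048 → NEW=255, ERR=125777/2048
(1,2): OLD=4475941/65536 → NEW=0, ERR=4475941/65536
(1,3): OLD=72140097/262144 → NEW=255, ERR=5293377/262144
(1,4): OLD=989254563/4194304 → NEW=255, ERR=-80292957/4194304
(2,0): OLD=5397003/32768 → NEW=255, ERR=-2958837/32768
(2,1): OLD=45435561/1048576 → NEW=0, ERR=45435561/1048576
(2,2): OLD=904705851/16777216 → NEW=0, ERR=904705851/16777216
(2,3): OLD=24583709825/268435456 → NEW=0, ERR=24583709825/268435456
(2,4): OLD=1070935641927/4294967296 → NEW=255, ERR=-24281018553/4294967296
(3,0): OLD=-286775589/16777216 → NEW=0, ERR=-286775589/16777216
(3,1): OLD=12284940351/134217728 → NEW=0, ERR=12284940351/134217728
(3,2): OLD=548791598181/4294967296 → NEW=0, ERR=548791598181/4294967296
(3,3): OLD=1596278476541/8589934592 → NEW=255, ERR=-594154844419/8589934592
(3,4): OLD=11090752639441/137438953472 → NEW=0, ERR=11090752639441/137438953472
(4,0): OLD=489240265461/2147483648 → NEW=255, ERR=-58368064779/2147483648
(4,1): OLD=4164506804469/68719476736 → NEW=0, ERR=4164506804469/68719476736
(4,2): OLD=332266374228987/1099511627776 → NEW=255, ERR=51890909146107/1099511627776
(4,3): OLD=1304439650385141/17592186044416 → NEW=0, ERR=1304439650385141/17592186044416
(4,4): OLD=79188624810597683/281474976710656 → NEW=255, ERR=7412505749380403/281474976710656
(5,0): OLD=54831676554239/1099511627776 → NEW=0, ERR=54831676554239/1099511627776
(5,1): OLD=2277360906940221/8796093022208 → NEW=255, ERR=34357186277181/8796093022208
(5,2): OLD=25937254681886629/281474976710656 → NEW=0, ERR=25937254681886629/281474976710656
(5,3): OLD=185068077534754603/1125899906842624 → NEW=255, ERR=-102036398710114517/1125899906842624
(5,4): OLD=3732848712860239721/18014398509481984 → NEW=255, ERR=-860822907057666199/18014398509481984
Output grid:
  Row 0: #..#.  (3 black, running=3)
  Row 1: .#.##  (2 black, running=5)
  Row 2: #...#  (3 black, running=8)
  Row 3: ...#.  (4 black, running=12)
  Row 4: #.#.#  (2 black, running=14)
  Row 5: .#.##  (2 black, running=16)

Answer: 16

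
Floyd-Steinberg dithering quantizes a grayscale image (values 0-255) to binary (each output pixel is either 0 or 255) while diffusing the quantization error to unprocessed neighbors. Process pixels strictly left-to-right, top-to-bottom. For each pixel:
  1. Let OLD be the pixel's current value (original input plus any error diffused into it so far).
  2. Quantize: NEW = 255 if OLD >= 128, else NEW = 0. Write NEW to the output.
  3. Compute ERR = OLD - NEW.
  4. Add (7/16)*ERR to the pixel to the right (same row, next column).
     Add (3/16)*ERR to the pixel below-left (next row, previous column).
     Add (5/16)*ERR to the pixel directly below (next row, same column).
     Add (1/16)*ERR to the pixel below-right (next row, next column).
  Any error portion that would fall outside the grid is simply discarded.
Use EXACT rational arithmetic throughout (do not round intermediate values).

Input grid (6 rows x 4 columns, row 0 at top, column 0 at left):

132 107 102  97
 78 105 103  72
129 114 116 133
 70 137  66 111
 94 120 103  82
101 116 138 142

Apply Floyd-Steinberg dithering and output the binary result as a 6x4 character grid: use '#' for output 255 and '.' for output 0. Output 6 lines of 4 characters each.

Answer: #..#
.#..
.#.#
.#..
.#.#
.#.#

Derivation:
(0,0): OLD=132 → NEW=255, ERR=-123
(0,1): OLD=851/16 → NEW=0, ERR=851/16
(0,2): OLD=32069/256 → NEW=0, ERR=32069/256
(0,3): OLD=621795/4096 → NEW=255, ERR=-422685/4096
(1,0): OLD=12681/256 → NEW=0, ERR=12681/256
(1,1): OLD=325823/2048 → NEW=255, ERR=-196417/2048
(1,2): OLD=5515691/65536 → NEW=0, ERR=5515691/65536
(1,3): OLD=88502173/1048576 → NEW=0, ERR=88502173/1048576
(2,0): OLD=4145061/32768 → NEW=0, ERR=4145061/32768
(2,1): OLD=165935207/1048576 → NEW=255, ERR=-101451673/1048576
(2,2): OLD=230273955/2097152 → NEW=0, ERR=230273955/2097152
(2,3): OLD=7136180983/33554432 → NEW=255, ERR=-1420199177/33554432
(3,0): OLD=1533259861/16777216 → NEW=0, ERR=1533259861/16777216
(3,1): OLD=47041188811/268435456 → NEW=255, ERR=-21409852469/268435456
(3,2): OLD=220917796917/4294967296 → NEW=0, ERR=220917796917/4294967296
(3,3): OLD=8736960082675/68719476736 → NEW=0, ERR=8736960082675/68719476736
(4,0): OLD=462158157297/4294967296 → NEW=0, ERR=462158157297/4294967296
(4,1): OLD=5411962013523/34359738368 → NEW=255, ERR=-3349771270317/34359738368
(4,2): OLD=104756281645811/1099511627776 → NEW=0, ERR=104756281645811/1099511627776
(4,3): OLD=2931364989787541/17592186044416 → NEW=255, ERR=-1554642451538539/17592186044416
(5,0): OLD=63962349683617/549755813888 → NEW=0, ERR=63962349683617/549755813888
(5,1): OLD=2832784406677639/17592186044416 → NEW=255, ERR=-1653223034648441/17592186044416
(5,2): OLD=914764932193075/8796093022208 → NEW=0, ERR=914764932193075/8796093022208
(5,3): OLD=46679043992256483/281474976710656 → NEW=255, ERR=-25097075068960797/281474976710656
Row 0: #..#
Row 1: .#..
Row 2: .#.#
Row 3: .#..
Row 4: .#.#
Row 5: .#.#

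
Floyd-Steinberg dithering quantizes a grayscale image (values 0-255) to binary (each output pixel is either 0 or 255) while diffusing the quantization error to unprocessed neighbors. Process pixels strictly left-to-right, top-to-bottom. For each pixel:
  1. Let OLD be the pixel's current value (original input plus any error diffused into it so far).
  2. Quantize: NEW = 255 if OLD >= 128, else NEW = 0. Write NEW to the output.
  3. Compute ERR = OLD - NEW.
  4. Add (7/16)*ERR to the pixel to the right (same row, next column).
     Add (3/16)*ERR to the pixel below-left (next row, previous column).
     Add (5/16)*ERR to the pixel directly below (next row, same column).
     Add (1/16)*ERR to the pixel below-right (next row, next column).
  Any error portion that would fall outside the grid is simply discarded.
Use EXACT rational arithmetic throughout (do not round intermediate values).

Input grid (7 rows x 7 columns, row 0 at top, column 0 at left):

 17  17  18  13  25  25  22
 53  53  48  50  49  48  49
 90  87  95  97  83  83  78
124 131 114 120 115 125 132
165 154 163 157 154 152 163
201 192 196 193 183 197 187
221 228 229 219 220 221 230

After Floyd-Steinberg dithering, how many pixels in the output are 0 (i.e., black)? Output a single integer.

(0,0): OLD=17 → NEW=0, ERR=17
(0,1): OLD=391/16 → NEW=0, ERR=391/16
(0,2): OLD=7345/256 → NEW=0, ERR=7345/256
(0,3): OLD=104663/4096 → NEW=0, ERR=104663/4096
(0,4): OLD=2371041/65536 → NEW=0, ERR=2371041/65536
(0,5): OLD=42811687/1048576 → NEW=0, ERR=42811687/1048576
(0,6): OLD=668780561/16777216 → NEW=0, ERR=668780561/16777216
(1,0): OLD=16101/256 → NEW=0, ERR=16101/256
(1,1): OLD=193731/2048 → NEW=0, ERR=193731/2048
(1,2): OLD=6859647/65536 → NEW=0, ERR=6859647/65536
(1,3): OLD=29453203/262144 → NEW=0, ERR=29453203/262144
(1,4): OLD=1991685337/16777216 → NEW=0, ERR=1991685337/16777216
(1,5): OLD=16432481193/134217728 → NEW=0, ERR=16432481193/134217728
(1,6): OLD=252485185479/2147483648 → NEW=0, ERR=252485185479/2147483648
(2,0): OLD=4174353/32768 → NEW=0, ERR=4174353/32768
(2,1): OLD=205364811/1048576 → NEW=255, ERR=-62022069/1048576
(2,2): OLD=2161081505/16777216 → NEW=255, ERR=-2117108575/16777216
(2,3): OLD=14187314905/134217728 → NEW=0, ERR=14187314905/134217728
(2,4): OLD=210798622057/1073741824 → NEW=255, ERR=-63005543063/1073741824
(2,5): OLD=4296770456675/34359738368 → NEW=0, ERR=4296770456675/34359738368
(2,6): OLD=97363876703717/549755813888 → NEW=255, ERR=-42823855837723/549755813888
(3,0): OLD=2562205057/16777216 → NEW=255, ERR=-1715985023/16777216
(3,1): OLD=6988663533/134217728 → NEW=0, ERR=6988663533/134217728
(3,2): OLD=121836278743/1073741824 → NEW=0, ERR=121836278743/1073741824
(3,3): OLD=789354817873/4294967296 → NEW=255, ERR=-305861842607/4294967296
(3,4): OLD=52535032506753/549755813888 → NEW=0, ERR=52535032506753/549755813888
(3,5): OLD=825134043147923/4398046511104 → NEW=255, ERR=-296367817183597/4398046511104
(3,6): OLD=6051131896111949/70368744177664 → NEW=0, ERR=6051131896111949/70368744177664
(4,0): OLD=306661391599/2147483648 → NEW=255, ERR=-240946938641/2147483648
(4,1): OLD=4675235810339/34359738368 → NEW=255, ERR=-4086497473501/34359738368
(4,2): OLD=74946933589997/549755813888 → NEW=255, ERR=-65240798951443/549755813888
(4,3): OLD=474267352397375/4398046511104 → NEW=0, ERR=474267352397375/4398046511104
(4,4): OLD=7527876696015821/35184372088832 → NEW=255, ERR=-1444138186636339/35184372088832
(4,5): OLD=152087305701682573/1125899906842624 → NEW=255, ERR=-135017170543186547/1125899906842624
(4,6): OLD=2399447153733212651/18014398509481984 → NEW=255, ERR=-2194224466184693269/18014398509481984
(5,0): OLD=78965671079705/549755813888 → NEW=255, ERR=-61222061461735/549755813888
(5,1): OLD=337985409502643/4398046511104 → NEW=0, ERR=337985409502643/4398046511104
(5,2): OLD=7224135073933461/35184372088832 → NEW=255, ERR=-1747879808718699/35184372088832
(5,3): OLD=53438525376187977/281474976710656 → NEW=255, ERR=-18337593685029303/281474976710656
(5,4): OLD=2268481124776736707/18014398509481984 → NEW=0, ERR=2268481124776736707/18014398509481984
(5,5): OLD=27268653090878780691/144115188075855872 → NEW=255, ERR=-9480719868464466669/144115188075855872
(5,6): OLD=259776427166793893565/2305843009213693952 → NEW=0, ERR=259776427166793893565/2305843009213693952
(6,0): OLD=14116566233302273/70368744177664 → NEW=255, ERR=-3827463532002047/70368744177664
(6,1): OLD=238628064076901109/1125899906842624 → NEW=255, ERR=-48476412167968011/1125899906842624
(6,2): OLD=3372774744712931391/18014398509481984 → NEW=255, ERR=-1220896875204974529/18014398509481984
(6,3): OLD=27309336591923454753/144115188075855872 → NEW=255, ERR=-9440036367419792607/144115188075855872
(6,4): OLD=61764180609251898291/288230376151711744 → NEW=255, ERR=-11734565309434596429/288230376151711744
(6,5): OLD=7807562499245931059919/36893488147419103232 → NEW=255, ERR=-1600276978345940264241/36893488147419103232
(6,6): OLD=142921147421097326062009/590295810358705651712 → NEW=255, ERR=-7604284220372615124551/590295810358705651712
Output grid:
  Row 0: .......  (7 black, running=7)
  Row 1: .......  (7 black, running=14)
  Row 2: .##.#.#  (3 black, running=17)
  Row 3: #..#.#.  (4 black, running=21)
  Row 4: ###.###  (1 black, running=22)
  Row 5: #.##.#.  (3 black, running=25)
  Row 6: #######  (0 black, running=25)

Answer: 25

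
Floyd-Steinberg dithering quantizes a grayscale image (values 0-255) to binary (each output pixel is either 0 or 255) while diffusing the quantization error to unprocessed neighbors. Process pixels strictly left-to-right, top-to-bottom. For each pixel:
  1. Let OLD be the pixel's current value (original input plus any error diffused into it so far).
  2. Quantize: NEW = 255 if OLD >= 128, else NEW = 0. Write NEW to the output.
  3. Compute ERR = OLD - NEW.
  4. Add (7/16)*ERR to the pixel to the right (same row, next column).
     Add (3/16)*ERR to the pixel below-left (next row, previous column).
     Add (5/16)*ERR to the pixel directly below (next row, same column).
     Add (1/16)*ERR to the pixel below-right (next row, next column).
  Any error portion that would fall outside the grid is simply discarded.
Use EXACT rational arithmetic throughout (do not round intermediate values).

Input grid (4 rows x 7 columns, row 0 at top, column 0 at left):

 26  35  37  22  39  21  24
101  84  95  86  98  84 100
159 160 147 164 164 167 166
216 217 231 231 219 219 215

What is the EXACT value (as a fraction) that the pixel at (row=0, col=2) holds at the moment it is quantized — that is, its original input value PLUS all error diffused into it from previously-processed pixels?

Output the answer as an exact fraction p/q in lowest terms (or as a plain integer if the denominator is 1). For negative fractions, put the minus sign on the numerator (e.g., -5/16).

Answer: 7333/128

Derivation:
(0,0): OLD=26 → NEW=0, ERR=26
(0,1): OLD=371/8 → NEW=0, ERR=371/8
(0,2): OLD=7333/128 → NEW=0, ERR=7333/128
Target (0,2): original=37, with diffused error = 7333/128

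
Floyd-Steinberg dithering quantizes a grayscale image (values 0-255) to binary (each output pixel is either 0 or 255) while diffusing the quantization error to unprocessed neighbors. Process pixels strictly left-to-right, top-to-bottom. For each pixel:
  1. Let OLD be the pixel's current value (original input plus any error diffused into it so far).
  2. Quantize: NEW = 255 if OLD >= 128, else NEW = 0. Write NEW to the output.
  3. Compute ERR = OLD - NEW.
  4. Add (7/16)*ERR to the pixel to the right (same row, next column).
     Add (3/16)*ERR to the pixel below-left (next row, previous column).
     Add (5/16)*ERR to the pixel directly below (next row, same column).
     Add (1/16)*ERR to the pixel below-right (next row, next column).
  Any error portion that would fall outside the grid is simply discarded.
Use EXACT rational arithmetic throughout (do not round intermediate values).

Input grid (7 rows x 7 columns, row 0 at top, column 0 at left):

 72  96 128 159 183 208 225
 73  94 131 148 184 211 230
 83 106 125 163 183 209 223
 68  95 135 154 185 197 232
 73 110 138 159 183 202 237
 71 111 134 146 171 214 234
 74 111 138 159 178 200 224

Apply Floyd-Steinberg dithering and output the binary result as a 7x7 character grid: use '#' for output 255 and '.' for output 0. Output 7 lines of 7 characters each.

(0,0): OLD=72 → NEW=0, ERR=72
(0,1): OLD=255/2 → NEW=0, ERR=255/2
(0,2): OLD=5881/32 → NEW=255, ERR=-2279/32
(0,3): OLD=65455/512 → NEW=0, ERR=65455/512
(0,4): OLD=1957321/8192 → NEW=255, ERR=-131639/8192
(0,5): OLD=26341503/131072 → NEW=255, ERR=-7081857/131072
(0,6): OLD=422286201/2097152 → NEW=255, ERR=-112487559/2097152
(1,0): OLD=3821/32 → NEW=0, ERR=3821/32
(1,1): OLD=45371/256 → NEW=255, ERR=-19909/256
(1,2): OLD=873751/8192 → NEW=0, ERR=873751/8192
(1,3): OLD=7443243/32768 → NEW=255, ERR=-912597/32768
(1,4): OLD=345303041/2097152 → NEW=255, ERR=-189470719/2097152
(1,5): OLD=2407989649/16777216 → NEW=255, ERR=-1870200431/16777216
(1,6): OLD=43242771807/268435456 → NEW=255, ERR=-25208269473/268435456
(2,0): OLD=433081/4096 → NEW=0, ERR=433081/4096
(2,1): OLD=20370755/131072 → NEW=255, ERR=-13052605/131072
(2,2): OLD=219531273/2097152 → NEW=0, ERR=219531273/2097152
(2,3): OLD=3184664193/16777216 → NEW=255, ERR=-1093525887/16777216
(2,4): OLD=13906163761/134217728 → NEW=0, ERR=13906163761/134217728
(2,5): OLD=842841362587/4294967296 → NEW=255, ERR=-252375297893/4294967296
(2,6): OLD=11062383358701/68719476736 → NEW=255, ERR=-6461083208979/68719476736
(3,0): OLD=172741481/2097152 → NEW=0, ERR=172741481/2097152
(3,1): OLD=2116492149/16777216 → NEW=0, ERR=2116492149/16777216
(3,2): OLD=27442085711/134217728 → NEW=255, ERR=-6783434929/134217728
(3,3): OLD=73813973641/536870912 → NEW=255, ERR=-63088108919/536870912
(3,4): OLD=10368086777705/68719476736 → NEW=255, ERR=-7155379789975/68719476736
(3,5): OLD=67031407264651/549755813888 → NEW=0, ERR=67031407264651/549755813888
(3,6): OLD=2219166065515349/8796093022208 → NEW=255, ERR=-23837655147691/8796093022208
(4,0): OLD=32854923975/268435456 → NEW=0, ERR=32854923975/268435456
(4,1): OLD=853160542299/4294967296 → NEW=255, ERR=-242056118181/4294967296
(4,2): OLD=5731252749749/68719476736 → NEW=0, ERR=5731252749749/68719476736
(4,3): OLD=74812735151447/549755813888 → NEW=255, ERR=-65374997389993/549755813888
(4,4): OLD=501168423998005/4398046511104 → NEW=0, ERR=501168423998005/4398046511104
(4,5): OLD=39820441586360533/140737488355328 → NEW=255, ERR=3932382055751893/140737488355328
(4,6): OLD=576456258081602403/2251799813685248 → NEW=255, ERR=2247305591864163/2251799813685248
(5,0): OLD=6781308411713/68719476736 → NEW=0, ERR=6781308411713/68719476736
(5,1): OLD=87877539448747/549755813888 → NEW=255, ERR=-52310193092693/549755813888
(5,2): OLD=407323524009917/4398046511104 → NEW=0, ERR=407323524009917/4398046511104
(5,3): OLD=6190203435193297/35184372088832 → NEW=255, ERR=-2781811447458863/35184372088832
(5,4): OLD=382415142286427515/2251799813685248 → NEW=255, ERR=-191793810203310725/2251799813685248
(5,5): OLD=3472768302478918283/18014398509481984 → NEW=255, ERR=-1120903317438987637/18014398509481984
(5,6): OLD=60192821924238443461/288230376151711744 → NEW=255, ERR=-13305923994448051259/288230376151711744
(6,0): OLD=765232640833833/8796093022208 → NEW=0, ERR=765232640833833/8796093022208
(6,1): OLD=20105622866621565/140737488355328 → NEW=255, ERR=-15782436663987075/140737488355328
(6,2): OLD=218669934681005655/2251799813685248 → NEW=0, ERR=218669934681005655/2251799813685248
(6,3): OLD=3001128409639309833/18014398509481984 → NEW=255, ERR=-1592543210278596087/18014398509481984
(6,4): OLD=3462306832688273507/36028797018963968 → NEW=0, ERR=3462306832688273507/36028797018963968
(6,5): OLD=962086741231533959655/4611686018427387904 → NEW=255, ERR=-213893193467449955865/4611686018427387904
(6,6): OLD=13679605166951383621089/73786976294838206464 → NEW=255, ERR=-5136073788232359027231/73786976294838206464
Row 0: ..#.###
Row 1: .#.####
Row 2: .#.#.##
Row 3: ..###.#
Row 4: .#.#.##
Row 5: .#.####
Row 6: .#.#.##

Answer: ..#.###
.#.####
.#.#.##
..###.#
.#.#.##
.#.####
.#.#.##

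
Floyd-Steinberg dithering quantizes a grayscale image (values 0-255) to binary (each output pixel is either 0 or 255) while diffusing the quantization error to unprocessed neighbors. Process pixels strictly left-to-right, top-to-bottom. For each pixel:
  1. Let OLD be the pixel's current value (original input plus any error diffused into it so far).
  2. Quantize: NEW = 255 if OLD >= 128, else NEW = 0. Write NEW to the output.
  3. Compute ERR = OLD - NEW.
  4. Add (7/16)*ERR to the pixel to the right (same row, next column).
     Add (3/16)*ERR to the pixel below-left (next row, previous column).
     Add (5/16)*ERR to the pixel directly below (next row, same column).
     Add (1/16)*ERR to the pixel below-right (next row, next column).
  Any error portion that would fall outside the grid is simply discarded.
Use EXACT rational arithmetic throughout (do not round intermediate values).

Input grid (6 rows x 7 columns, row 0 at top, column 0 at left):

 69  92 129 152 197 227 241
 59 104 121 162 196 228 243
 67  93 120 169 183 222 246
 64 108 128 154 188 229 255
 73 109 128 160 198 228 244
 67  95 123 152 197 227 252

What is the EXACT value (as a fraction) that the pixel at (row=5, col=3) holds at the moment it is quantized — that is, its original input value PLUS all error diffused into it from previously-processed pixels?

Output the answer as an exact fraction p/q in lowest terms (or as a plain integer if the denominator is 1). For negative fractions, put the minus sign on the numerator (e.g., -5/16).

Answer: 45392872040520237/281474976710656

Derivation:
(0,0): OLD=69 → NEW=0, ERR=69
(0,1): OLD=1955/16 → NEW=0, ERR=1955/16
(0,2): OLD=46709/256 → NEW=255, ERR=-18571/256
(0,3): OLD=492595/4096 → NEW=0, ERR=492595/4096
(0,4): OLD=16358757/65536 → NEW=255, ERR=-352923/65536
(0,5): OLD=235556291/1048576 → NEW=255, ERR=-31830589/1048576
(0,6): OLD=3820494933/16777216 → NEW=255, ERR=-457695147/16777216
(1,0): OLD=26489/256 → NEW=0, ERR=26489/256
(1,1): OLD=364879/2048 → NEW=255, ERR=-157361/2048
(1,2): OLD=6219387/65536 → NEW=0, ERR=6219387/65536
(1,3): OLD=61749919/262144 → NEW=255, ERR=-5096801/262144
(1,4): OLD=3148002621/16777216 → NEW=255, ERR=-1130187459/16777216
(1,5): OLD=24641045453/134217728 → NEW=255, ERR=-9584475187/134217728
(1,6): OLD=432365078883/2147483648 → NEW=255, ERR=-115243251357/2147483648
(2,0): OLD=2782933/32768 → NEW=0, ERR=2782933/32768
(2,1): OLD=136740215/1048576 → NEW=255, ERR=-130646665/1048576
(2,2): OLD=1454559781/16777216 → NEW=0, ERR=1454559781/16777216
(2,3): OLD=26059067453/134217728 → NEW=255, ERR=-8166453187/134217728
(2,4): OLD=129626924621/1073741824 → NEW=0, ERR=129626924621/1073741824
(2,5): OLD=8185487098607/34359738368 → NEW=255, ERR=-576246185233/34359738368
(2,6): OLD=119533121163385/549755813888 → NEW=255, ERR=-20654611378055/549755813888
(3,0): OLD=1127071109/16777216 → NEW=0, ERR=1127071109/16777216
(3,1): OLD=16108667425/134217728 → NEW=0, ERR=16108667425/134217728
(3,2): OLD=202299418739/1073741824 → NEW=255, ERR=-71504746381/1073741824
(3,3): OLD=575120275509/4294967296 → NEW=255, ERR=-520096384971/4294967296
(3,4): OLD=91149652820357/549755813888 → NEW=255, ERR=-49038079721083/549755813888
(3,5): OLD=814672100245599/4398046511104 → NEW=255, ERR=-306829760085921/4398046511104
(3,6): OLD=14896277477870849/70368744177664 → NEW=255, ERR=-3047752287433471/70368744177664
(4,0): OLD=250175152939/2147483648 → NEW=0, ERR=250175152939/2147483648
(4,1): OLD=6500367570351/34359738368 → NEW=255, ERR=-2261365713489/34359738368
(4,2): OLD=34739930383777/549755813888 → NEW=0, ERR=34739930383777/549755813888
(4,3): OLD=566984020273979/4398046511104 → NEW=255, ERR=-554517840057541/4398046511104
(4,4): OLD=3318397649731649/35184372088832 → NEW=0, ERR=3318397649731649/35184372088832
(4,5): OLD=263196233982888641/1125899906842624 → NEW=255, ERR=-23908242261980479/1125899906842624
(4,6): OLD=3905786938903067287/18014398509481984 → NEW=255, ERR=-687884681014838633/18014398509481984
(5,0): OLD=50063554625149/549755813888 → NEW=0, ERR=50063554625149/549755813888
(5,1): OLD=586714546355199/4398046511104 → NEW=255, ERR=-534787313976321/4398046511104
(5,2): OLD=2174216609935145/35184372088832 → NEW=0, ERR=2174216609935145/35184372088832
(5,3): OLD=45392872040520237/281474976710656 → NEW=255, ERR=-26383247020697043/281474976710656
Target (5,3): original=152, with diffused error = 45392872040520237/281474976710656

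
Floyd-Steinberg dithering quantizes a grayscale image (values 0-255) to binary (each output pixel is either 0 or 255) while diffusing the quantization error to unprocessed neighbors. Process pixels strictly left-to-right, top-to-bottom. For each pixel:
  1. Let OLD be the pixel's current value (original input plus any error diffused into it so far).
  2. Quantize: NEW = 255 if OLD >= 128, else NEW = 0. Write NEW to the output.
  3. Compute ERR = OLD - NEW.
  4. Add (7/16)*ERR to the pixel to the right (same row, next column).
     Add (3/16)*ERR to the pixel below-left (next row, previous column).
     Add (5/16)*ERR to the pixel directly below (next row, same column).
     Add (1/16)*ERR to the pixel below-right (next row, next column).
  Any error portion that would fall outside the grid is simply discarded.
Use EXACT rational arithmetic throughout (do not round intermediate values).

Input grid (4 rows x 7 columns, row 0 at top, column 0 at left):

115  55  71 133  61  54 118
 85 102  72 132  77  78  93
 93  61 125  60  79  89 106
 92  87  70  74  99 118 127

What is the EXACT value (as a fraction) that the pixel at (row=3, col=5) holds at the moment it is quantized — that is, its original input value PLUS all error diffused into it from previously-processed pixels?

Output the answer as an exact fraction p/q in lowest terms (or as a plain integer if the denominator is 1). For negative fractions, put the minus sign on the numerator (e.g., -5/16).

(0,0): OLD=115 → NEW=0, ERR=115
(0,1): OLD=1685/16 → NEW=0, ERR=1685/16
(0,2): OLD=29971/256 → NEW=0, ERR=29971/256
(0,3): OLD=754565/4096 → NEW=255, ERR=-289915/4096
(0,4): OLD=1968291/65536 → NEW=0, ERR=1968291/65536
(0,5): OLD=70401141/1048576 → NEW=0, ERR=70401141/1048576
(0,6): OLD=2472519475/16777216 → NEW=255, ERR=-1805670605/16777216
(1,0): OLD=36015/256 → NEW=255, ERR=-29265/256
(1,1): OLD=233545/2048 → NEW=0, ERR=233545/2048
(1,2): OLD=9947517/65536 → NEW=255, ERR=-6764163/65536
(1,3): OLD=20361785/262144 → NEW=0, ERR=20361785/262144
(1,4): OLD=2156424075/16777216 → NEW=255, ERR=-2121766005/16777216
(1,5): OLD=3402282747/134217728 → NEW=0, ERR=3402282747/134217728
(1,6): OLD=160316480341/2147483648 → NEW=0, ERR=160316480341/2147483648
(2,0): OLD=2577459/32768 → NEW=0, ERR=2577459/32768
(2,1): OLD=109630433/1048576 → NEW=0, ERR=109630433/1048576
(2,2): OLD=2687348451/16777216 → NEW=255, ERR=-1590841629/16777216
(2,3): OLD=1694541707/134217728 → NEW=0, ERR=1694541707/134217728
(2,4): OLD=58637221051/1073741824 → NEW=0, ERR=58637221051/1073741824
(2,5): OLD=4360483821609/34359738368 → NEW=0, ERR=4360483821609/34359738368
(2,6): OLD=102493805833903/549755813888 → NEW=255, ERR=-37693926707537/549755813888
(3,0): OLD=2284788611/16777216 → NEW=255, ERR=-1993401469/16777216
(3,1): OLD=7358821575/134217728 → NEW=0, ERR=7358821575/134217728
(3,2): OLD=78659130885/1073741824 → NEW=0, ERR=78659130885/1073741824
(3,3): OLD=490950925747/4294967296 → NEW=0, ERR=490950925747/4294967296
(3,4): OLD=104816286926723/549755813888 → NEW=255, ERR=-35371445614717/549755813888
(3,5): OLD=528059020050873/4398046511104 → NEW=0, ERR=528059020050873/4398046511104
Target (3,5): original=118, with diffused error = 528059020050873/4398046511104

Answer: 528059020050873/4398046511104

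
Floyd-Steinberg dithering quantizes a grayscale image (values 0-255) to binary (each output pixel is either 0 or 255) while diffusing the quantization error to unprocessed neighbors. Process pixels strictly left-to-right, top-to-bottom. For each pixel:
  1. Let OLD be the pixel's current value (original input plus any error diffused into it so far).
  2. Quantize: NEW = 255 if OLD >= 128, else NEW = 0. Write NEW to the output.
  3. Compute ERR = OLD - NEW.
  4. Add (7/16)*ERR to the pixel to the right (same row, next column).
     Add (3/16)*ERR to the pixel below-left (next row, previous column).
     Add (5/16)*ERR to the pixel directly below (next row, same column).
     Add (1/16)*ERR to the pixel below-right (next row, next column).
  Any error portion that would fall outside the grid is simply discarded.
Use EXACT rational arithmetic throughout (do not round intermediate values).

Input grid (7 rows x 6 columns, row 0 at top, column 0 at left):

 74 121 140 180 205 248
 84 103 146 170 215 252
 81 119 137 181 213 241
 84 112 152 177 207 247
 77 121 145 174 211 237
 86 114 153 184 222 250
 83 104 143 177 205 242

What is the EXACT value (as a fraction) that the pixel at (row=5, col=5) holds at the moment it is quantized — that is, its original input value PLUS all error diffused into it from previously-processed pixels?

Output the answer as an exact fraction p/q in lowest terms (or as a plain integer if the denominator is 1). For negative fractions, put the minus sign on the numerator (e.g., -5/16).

Answer: 18423916370020348025/72057594037927936

Derivation:
(0,0): OLD=74 → NEW=0, ERR=74
(0,1): OLD=1227/8 → NEW=255, ERR=-813/8
(0,2): OLD=12229/128 → NEW=0, ERR=12229/128
(0,3): OLD=454243/2048 → NEW=255, ERR=-67997/2048
(0,4): OLD=6241461/32768 → NEW=255, ERR=-2114379/32768
(0,5): OLD=115222771/524288 → NEW=255, ERR=-18470669/524288
(1,0): OLD=11273/128 → NEW=0, ERR=11273/128
(1,1): OLD=135487/1024 → NEW=255, ERR=-125633/1024
(1,2): OLD=3591467/32768 → NEW=0, ERR=3591467/32768
(1,3): OLD=26404239/131072 → NEW=255, ERR=-7019121/131072
(1,4): OLD=1365045773/8388608 → NEW=255, ERR=-774049267/8388608
(1,5): OLD=26385588043/134217728 → NEW=255, ERR=-7839932597/134217728
(2,0): OLD=1401125/16384 → NEW=0, ERR=1401125/16384
(2,1): OLD=75565031/524288 → NEW=255, ERR=-58128409/524288
(2,2): OLD=881104245/8388608 → NEW=0, ERR=881104245/8388608
(2,3): OLD=13406143757/67108864 → NEW=255, ERR=-3706616563/67108864
(2,4): OLD=312890066087/2147483648 → NEW=255, ERR=-234718264153/2147483648
(2,5): OLD=5812317877505/34359738368 → NEW=255, ERR=-2949415406335/34359738368
(3,0): OLD=754437845/8388608 → NEW=0, ERR=754437845/8388608
(3,1): OLD=9511933233/67108864 → NEW=255, ERR=-7600827087/67108864
(3,2): OLD=63343425699/536870912 → NEW=0, ERR=63343425699/536870912
(3,3): OLD=6783638854889/34359738368 → NEW=255, ERR=-1978094428951/34359738368
(3,4): OLD=35214648720329/274877906944 → NEW=255, ERR=-34879217550391/274877906944
(3,5): OLD=694142411324967/4398046511104 → NEW=255, ERR=-427359449006553/4398046511104
(4,0): OLD=90053152987/1073741824 → NEW=0, ERR=90053152987/1073741824
(4,1): OLD=2577698673567/17179869184 → NEW=255, ERR=-1803167968353/17179869184
(4,2): OLD=64914230925101/549755813888 → NEW=0, ERR=64914230925101/549755813888
(4,3): OLD=1682260610637249/8796093022208 → NEW=255, ERR=-560743110025791/8796093022208
(4,4): OLD=17119184596880337/140737488355328 → NEW=0, ERR=17119184596880337/140737488355328
(4,5): OLD=567275176794717463/2251799813685248 → NEW=255, ERR=-6933775695020777/2251799813685248
(5,0): OLD=25434248331085/274877906944 → NEW=0, ERR=25434248331085/274877906944
(5,1): OLD=1311177113335069/8796093022208 → NEW=255, ERR=-931826607327971/8796093022208
(5,2): OLD=8798868305601679/70368744177664 → NEW=0, ERR=8798868305601679/70368744177664
(5,3): OLD=560631470101912725/2251799813685248 → NEW=255, ERR=-13577482387825515/2251799813685248
(5,4): OLD=1138566720749248053/4503599627370496 → NEW=255, ERR=-9851184230228427/4503599627370496
(5,5): OLD=18423916370020348025/72057594037927936 → NEW=255, ERR=49229890348724345/72057594037927936
Target (5,5): original=250, with diffused error = 18423916370020348025/72057594037927936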